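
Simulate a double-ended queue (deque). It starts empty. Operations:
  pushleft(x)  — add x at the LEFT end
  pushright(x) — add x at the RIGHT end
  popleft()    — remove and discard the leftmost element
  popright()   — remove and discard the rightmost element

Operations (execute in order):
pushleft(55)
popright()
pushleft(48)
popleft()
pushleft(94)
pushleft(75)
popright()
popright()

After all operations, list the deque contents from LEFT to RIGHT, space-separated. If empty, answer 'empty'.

pushleft(55): [55]
popright(): []
pushleft(48): [48]
popleft(): []
pushleft(94): [94]
pushleft(75): [75, 94]
popright(): [75]
popright(): []

Answer: empty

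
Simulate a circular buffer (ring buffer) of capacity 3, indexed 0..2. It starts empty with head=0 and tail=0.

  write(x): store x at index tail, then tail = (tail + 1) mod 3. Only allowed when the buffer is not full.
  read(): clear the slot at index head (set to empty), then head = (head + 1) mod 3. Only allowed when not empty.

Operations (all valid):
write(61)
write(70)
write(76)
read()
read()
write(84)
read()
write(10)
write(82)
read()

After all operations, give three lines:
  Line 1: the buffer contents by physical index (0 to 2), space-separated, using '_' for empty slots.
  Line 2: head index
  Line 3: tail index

Answer: _ 10 82
1
0

Derivation:
write(61): buf=[61 _ _], head=0, tail=1, size=1
write(70): buf=[61 70 _], head=0, tail=2, size=2
write(76): buf=[61 70 76], head=0, tail=0, size=3
read(): buf=[_ 70 76], head=1, tail=0, size=2
read(): buf=[_ _ 76], head=2, tail=0, size=1
write(84): buf=[84 _ 76], head=2, tail=1, size=2
read(): buf=[84 _ _], head=0, tail=1, size=1
write(10): buf=[84 10 _], head=0, tail=2, size=2
write(82): buf=[84 10 82], head=0, tail=0, size=3
read(): buf=[_ 10 82], head=1, tail=0, size=2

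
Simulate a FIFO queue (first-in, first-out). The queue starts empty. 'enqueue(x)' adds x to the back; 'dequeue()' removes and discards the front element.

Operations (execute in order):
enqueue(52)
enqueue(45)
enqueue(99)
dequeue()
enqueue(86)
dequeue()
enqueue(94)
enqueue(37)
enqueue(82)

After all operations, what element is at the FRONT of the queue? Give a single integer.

Answer: 99

Derivation:
enqueue(52): queue = [52]
enqueue(45): queue = [52, 45]
enqueue(99): queue = [52, 45, 99]
dequeue(): queue = [45, 99]
enqueue(86): queue = [45, 99, 86]
dequeue(): queue = [99, 86]
enqueue(94): queue = [99, 86, 94]
enqueue(37): queue = [99, 86, 94, 37]
enqueue(82): queue = [99, 86, 94, 37, 82]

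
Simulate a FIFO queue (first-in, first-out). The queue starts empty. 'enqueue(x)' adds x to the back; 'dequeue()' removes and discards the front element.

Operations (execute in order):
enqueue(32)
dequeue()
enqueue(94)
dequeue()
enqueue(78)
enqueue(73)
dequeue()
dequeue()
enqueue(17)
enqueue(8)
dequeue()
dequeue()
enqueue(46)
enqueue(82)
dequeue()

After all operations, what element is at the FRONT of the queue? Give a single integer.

Answer: 82

Derivation:
enqueue(32): queue = [32]
dequeue(): queue = []
enqueue(94): queue = [94]
dequeue(): queue = []
enqueue(78): queue = [78]
enqueue(73): queue = [78, 73]
dequeue(): queue = [73]
dequeue(): queue = []
enqueue(17): queue = [17]
enqueue(8): queue = [17, 8]
dequeue(): queue = [8]
dequeue(): queue = []
enqueue(46): queue = [46]
enqueue(82): queue = [46, 82]
dequeue(): queue = [82]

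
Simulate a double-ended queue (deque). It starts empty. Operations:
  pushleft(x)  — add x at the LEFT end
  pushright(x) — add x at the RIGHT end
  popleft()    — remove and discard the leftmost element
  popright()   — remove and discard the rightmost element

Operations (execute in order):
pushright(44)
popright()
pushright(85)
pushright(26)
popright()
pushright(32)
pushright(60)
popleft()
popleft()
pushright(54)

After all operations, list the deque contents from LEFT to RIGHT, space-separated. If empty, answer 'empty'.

Answer: 60 54

Derivation:
pushright(44): [44]
popright(): []
pushright(85): [85]
pushright(26): [85, 26]
popright(): [85]
pushright(32): [85, 32]
pushright(60): [85, 32, 60]
popleft(): [32, 60]
popleft(): [60]
pushright(54): [60, 54]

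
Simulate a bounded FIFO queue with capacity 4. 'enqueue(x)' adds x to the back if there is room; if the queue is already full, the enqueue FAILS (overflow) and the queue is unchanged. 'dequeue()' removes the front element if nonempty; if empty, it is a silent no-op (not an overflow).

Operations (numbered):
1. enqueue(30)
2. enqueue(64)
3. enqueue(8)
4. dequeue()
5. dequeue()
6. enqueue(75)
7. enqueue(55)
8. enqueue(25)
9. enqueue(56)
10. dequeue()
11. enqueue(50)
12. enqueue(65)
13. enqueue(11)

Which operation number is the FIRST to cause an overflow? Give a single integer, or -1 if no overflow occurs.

Answer: 9

Derivation:
1. enqueue(30): size=1
2. enqueue(64): size=2
3. enqueue(8): size=3
4. dequeue(): size=2
5. dequeue(): size=1
6. enqueue(75): size=2
7. enqueue(55): size=3
8. enqueue(25): size=4
9. enqueue(56): size=4=cap → OVERFLOW (fail)
10. dequeue(): size=3
11. enqueue(50): size=4
12. enqueue(65): size=4=cap → OVERFLOW (fail)
13. enqueue(11): size=4=cap → OVERFLOW (fail)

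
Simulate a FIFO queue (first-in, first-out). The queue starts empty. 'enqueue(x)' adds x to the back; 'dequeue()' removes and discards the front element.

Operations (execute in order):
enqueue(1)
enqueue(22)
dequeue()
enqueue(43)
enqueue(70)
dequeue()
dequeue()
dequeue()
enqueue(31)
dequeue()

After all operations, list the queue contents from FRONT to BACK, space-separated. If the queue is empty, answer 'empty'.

Answer: empty

Derivation:
enqueue(1): [1]
enqueue(22): [1, 22]
dequeue(): [22]
enqueue(43): [22, 43]
enqueue(70): [22, 43, 70]
dequeue(): [43, 70]
dequeue(): [70]
dequeue(): []
enqueue(31): [31]
dequeue(): []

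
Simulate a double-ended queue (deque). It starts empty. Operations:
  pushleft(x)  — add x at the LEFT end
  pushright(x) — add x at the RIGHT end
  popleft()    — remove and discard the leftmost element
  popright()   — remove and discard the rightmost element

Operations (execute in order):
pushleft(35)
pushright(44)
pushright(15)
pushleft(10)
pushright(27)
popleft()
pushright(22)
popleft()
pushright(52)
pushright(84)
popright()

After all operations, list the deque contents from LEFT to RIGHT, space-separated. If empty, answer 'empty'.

Answer: 44 15 27 22 52

Derivation:
pushleft(35): [35]
pushright(44): [35, 44]
pushright(15): [35, 44, 15]
pushleft(10): [10, 35, 44, 15]
pushright(27): [10, 35, 44, 15, 27]
popleft(): [35, 44, 15, 27]
pushright(22): [35, 44, 15, 27, 22]
popleft(): [44, 15, 27, 22]
pushright(52): [44, 15, 27, 22, 52]
pushright(84): [44, 15, 27, 22, 52, 84]
popright(): [44, 15, 27, 22, 52]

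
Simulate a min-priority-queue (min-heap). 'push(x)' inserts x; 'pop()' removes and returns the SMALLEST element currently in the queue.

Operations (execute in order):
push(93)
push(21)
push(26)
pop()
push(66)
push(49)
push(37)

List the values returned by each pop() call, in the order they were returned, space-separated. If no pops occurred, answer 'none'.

push(93): heap contents = [93]
push(21): heap contents = [21, 93]
push(26): heap contents = [21, 26, 93]
pop() → 21: heap contents = [26, 93]
push(66): heap contents = [26, 66, 93]
push(49): heap contents = [26, 49, 66, 93]
push(37): heap contents = [26, 37, 49, 66, 93]

Answer: 21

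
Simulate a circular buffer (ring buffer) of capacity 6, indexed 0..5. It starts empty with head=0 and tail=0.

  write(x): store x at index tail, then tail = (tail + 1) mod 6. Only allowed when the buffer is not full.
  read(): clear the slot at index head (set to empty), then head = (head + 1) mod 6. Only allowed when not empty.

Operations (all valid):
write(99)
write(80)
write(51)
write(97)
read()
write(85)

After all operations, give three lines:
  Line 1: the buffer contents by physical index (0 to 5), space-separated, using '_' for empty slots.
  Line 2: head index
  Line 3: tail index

write(99): buf=[99 _ _ _ _ _], head=0, tail=1, size=1
write(80): buf=[99 80 _ _ _ _], head=0, tail=2, size=2
write(51): buf=[99 80 51 _ _ _], head=0, tail=3, size=3
write(97): buf=[99 80 51 97 _ _], head=0, tail=4, size=4
read(): buf=[_ 80 51 97 _ _], head=1, tail=4, size=3
write(85): buf=[_ 80 51 97 85 _], head=1, tail=5, size=4

Answer: _ 80 51 97 85 _
1
5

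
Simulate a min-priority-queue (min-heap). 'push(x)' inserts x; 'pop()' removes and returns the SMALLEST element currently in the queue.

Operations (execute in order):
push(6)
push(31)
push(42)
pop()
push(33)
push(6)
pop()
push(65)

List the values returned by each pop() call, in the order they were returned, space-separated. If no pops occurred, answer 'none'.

Answer: 6 6

Derivation:
push(6): heap contents = [6]
push(31): heap contents = [6, 31]
push(42): heap contents = [6, 31, 42]
pop() → 6: heap contents = [31, 42]
push(33): heap contents = [31, 33, 42]
push(6): heap contents = [6, 31, 33, 42]
pop() → 6: heap contents = [31, 33, 42]
push(65): heap contents = [31, 33, 42, 65]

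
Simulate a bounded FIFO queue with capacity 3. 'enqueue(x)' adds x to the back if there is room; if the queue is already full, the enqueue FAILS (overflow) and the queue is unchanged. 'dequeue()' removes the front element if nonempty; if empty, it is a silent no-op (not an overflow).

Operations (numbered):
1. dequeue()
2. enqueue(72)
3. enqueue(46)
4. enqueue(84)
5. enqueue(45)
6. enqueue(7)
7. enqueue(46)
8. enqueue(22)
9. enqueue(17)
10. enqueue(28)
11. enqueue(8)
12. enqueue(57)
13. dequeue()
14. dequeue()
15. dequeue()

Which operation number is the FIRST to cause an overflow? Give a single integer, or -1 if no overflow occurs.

Answer: 5

Derivation:
1. dequeue(): empty, no-op, size=0
2. enqueue(72): size=1
3. enqueue(46): size=2
4. enqueue(84): size=3
5. enqueue(45): size=3=cap → OVERFLOW (fail)
6. enqueue(7): size=3=cap → OVERFLOW (fail)
7. enqueue(46): size=3=cap → OVERFLOW (fail)
8. enqueue(22): size=3=cap → OVERFLOW (fail)
9. enqueue(17): size=3=cap → OVERFLOW (fail)
10. enqueue(28): size=3=cap → OVERFLOW (fail)
11. enqueue(8): size=3=cap → OVERFLOW (fail)
12. enqueue(57): size=3=cap → OVERFLOW (fail)
13. dequeue(): size=2
14. dequeue(): size=1
15. dequeue(): size=0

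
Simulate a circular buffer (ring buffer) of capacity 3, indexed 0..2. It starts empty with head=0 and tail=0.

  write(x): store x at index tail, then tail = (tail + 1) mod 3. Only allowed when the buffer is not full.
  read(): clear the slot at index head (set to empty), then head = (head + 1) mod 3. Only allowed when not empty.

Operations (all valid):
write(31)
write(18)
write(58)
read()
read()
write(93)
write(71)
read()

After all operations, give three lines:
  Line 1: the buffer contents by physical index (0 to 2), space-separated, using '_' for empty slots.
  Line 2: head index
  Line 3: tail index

write(31): buf=[31 _ _], head=0, tail=1, size=1
write(18): buf=[31 18 _], head=0, tail=2, size=2
write(58): buf=[31 18 58], head=0, tail=0, size=3
read(): buf=[_ 18 58], head=1, tail=0, size=2
read(): buf=[_ _ 58], head=2, tail=0, size=1
write(93): buf=[93 _ 58], head=2, tail=1, size=2
write(71): buf=[93 71 58], head=2, tail=2, size=3
read(): buf=[93 71 _], head=0, tail=2, size=2

Answer: 93 71 _
0
2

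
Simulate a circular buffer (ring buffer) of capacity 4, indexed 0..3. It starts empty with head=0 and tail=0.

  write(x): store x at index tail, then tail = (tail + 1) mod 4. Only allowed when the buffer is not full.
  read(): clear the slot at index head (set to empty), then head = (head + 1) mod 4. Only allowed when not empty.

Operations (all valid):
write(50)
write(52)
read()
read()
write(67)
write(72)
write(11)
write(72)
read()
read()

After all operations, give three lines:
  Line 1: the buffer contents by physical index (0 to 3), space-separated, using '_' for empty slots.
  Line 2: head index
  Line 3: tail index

Answer: 11 72 _ _
0
2

Derivation:
write(50): buf=[50 _ _ _], head=0, tail=1, size=1
write(52): buf=[50 52 _ _], head=0, tail=2, size=2
read(): buf=[_ 52 _ _], head=1, tail=2, size=1
read(): buf=[_ _ _ _], head=2, tail=2, size=0
write(67): buf=[_ _ 67 _], head=2, tail=3, size=1
write(72): buf=[_ _ 67 72], head=2, tail=0, size=2
write(11): buf=[11 _ 67 72], head=2, tail=1, size=3
write(72): buf=[11 72 67 72], head=2, tail=2, size=4
read(): buf=[11 72 _ 72], head=3, tail=2, size=3
read(): buf=[11 72 _ _], head=0, tail=2, size=2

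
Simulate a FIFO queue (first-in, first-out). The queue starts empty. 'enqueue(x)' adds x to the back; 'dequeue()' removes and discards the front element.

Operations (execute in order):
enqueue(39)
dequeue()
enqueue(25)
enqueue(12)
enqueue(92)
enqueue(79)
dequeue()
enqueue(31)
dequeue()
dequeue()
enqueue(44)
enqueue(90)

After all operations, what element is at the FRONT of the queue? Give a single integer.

enqueue(39): queue = [39]
dequeue(): queue = []
enqueue(25): queue = [25]
enqueue(12): queue = [25, 12]
enqueue(92): queue = [25, 12, 92]
enqueue(79): queue = [25, 12, 92, 79]
dequeue(): queue = [12, 92, 79]
enqueue(31): queue = [12, 92, 79, 31]
dequeue(): queue = [92, 79, 31]
dequeue(): queue = [79, 31]
enqueue(44): queue = [79, 31, 44]
enqueue(90): queue = [79, 31, 44, 90]

Answer: 79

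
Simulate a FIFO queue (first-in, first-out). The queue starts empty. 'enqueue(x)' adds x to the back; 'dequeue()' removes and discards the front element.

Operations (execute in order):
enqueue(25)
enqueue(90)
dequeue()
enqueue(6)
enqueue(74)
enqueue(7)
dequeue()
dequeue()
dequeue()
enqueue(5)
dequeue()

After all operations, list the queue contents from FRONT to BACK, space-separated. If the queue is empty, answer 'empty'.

enqueue(25): [25]
enqueue(90): [25, 90]
dequeue(): [90]
enqueue(6): [90, 6]
enqueue(74): [90, 6, 74]
enqueue(7): [90, 6, 74, 7]
dequeue(): [6, 74, 7]
dequeue(): [74, 7]
dequeue(): [7]
enqueue(5): [7, 5]
dequeue(): [5]

Answer: 5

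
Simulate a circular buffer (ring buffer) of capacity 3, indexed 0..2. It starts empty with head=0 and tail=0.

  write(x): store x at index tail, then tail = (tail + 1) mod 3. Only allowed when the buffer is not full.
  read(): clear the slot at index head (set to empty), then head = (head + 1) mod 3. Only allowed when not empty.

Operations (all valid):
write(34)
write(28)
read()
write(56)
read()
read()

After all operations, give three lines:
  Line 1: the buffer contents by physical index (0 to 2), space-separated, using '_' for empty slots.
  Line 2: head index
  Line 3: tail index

write(34): buf=[34 _ _], head=0, tail=1, size=1
write(28): buf=[34 28 _], head=0, tail=2, size=2
read(): buf=[_ 28 _], head=1, tail=2, size=1
write(56): buf=[_ 28 56], head=1, tail=0, size=2
read(): buf=[_ _ 56], head=2, tail=0, size=1
read(): buf=[_ _ _], head=0, tail=0, size=0

Answer: _ _ _
0
0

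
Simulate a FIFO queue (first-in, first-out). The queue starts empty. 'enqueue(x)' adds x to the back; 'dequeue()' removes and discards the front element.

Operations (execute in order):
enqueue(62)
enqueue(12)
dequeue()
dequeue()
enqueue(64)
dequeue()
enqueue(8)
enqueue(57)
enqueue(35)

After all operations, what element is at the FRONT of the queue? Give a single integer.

enqueue(62): queue = [62]
enqueue(12): queue = [62, 12]
dequeue(): queue = [12]
dequeue(): queue = []
enqueue(64): queue = [64]
dequeue(): queue = []
enqueue(8): queue = [8]
enqueue(57): queue = [8, 57]
enqueue(35): queue = [8, 57, 35]

Answer: 8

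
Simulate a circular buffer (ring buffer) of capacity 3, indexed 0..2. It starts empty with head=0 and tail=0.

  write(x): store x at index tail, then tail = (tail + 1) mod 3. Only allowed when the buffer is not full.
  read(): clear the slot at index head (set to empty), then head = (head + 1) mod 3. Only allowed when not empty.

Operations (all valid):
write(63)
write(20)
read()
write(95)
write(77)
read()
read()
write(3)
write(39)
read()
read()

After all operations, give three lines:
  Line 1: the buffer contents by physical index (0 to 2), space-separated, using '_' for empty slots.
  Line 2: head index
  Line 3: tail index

Answer: _ _ 39
2
0

Derivation:
write(63): buf=[63 _ _], head=0, tail=1, size=1
write(20): buf=[63 20 _], head=0, tail=2, size=2
read(): buf=[_ 20 _], head=1, tail=2, size=1
write(95): buf=[_ 20 95], head=1, tail=0, size=2
write(77): buf=[77 20 95], head=1, tail=1, size=3
read(): buf=[77 _ 95], head=2, tail=1, size=2
read(): buf=[77 _ _], head=0, tail=1, size=1
write(3): buf=[77 3 _], head=0, tail=2, size=2
write(39): buf=[77 3 39], head=0, tail=0, size=3
read(): buf=[_ 3 39], head=1, tail=0, size=2
read(): buf=[_ _ 39], head=2, tail=0, size=1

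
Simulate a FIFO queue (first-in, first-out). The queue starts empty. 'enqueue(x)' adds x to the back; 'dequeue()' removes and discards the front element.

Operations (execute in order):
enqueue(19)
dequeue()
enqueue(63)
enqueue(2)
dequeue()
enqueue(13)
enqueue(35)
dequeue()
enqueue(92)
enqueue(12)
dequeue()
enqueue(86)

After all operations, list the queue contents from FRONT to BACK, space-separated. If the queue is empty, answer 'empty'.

enqueue(19): [19]
dequeue(): []
enqueue(63): [63]
enqueue(2): [63, 2]
dequeue(): [2]
enqueue(13): [2, 13]
enqueue(35): [2, 13, 35]
dequeue(): [13, 35]
enqueue(92): [13, 35, 92]
enqueue(12): [13, 35, 92, 12]
dequeue(): [35, 92, 12]
enqueue(86): [35, 92, 12, 86]

Answer: 35 92 12 86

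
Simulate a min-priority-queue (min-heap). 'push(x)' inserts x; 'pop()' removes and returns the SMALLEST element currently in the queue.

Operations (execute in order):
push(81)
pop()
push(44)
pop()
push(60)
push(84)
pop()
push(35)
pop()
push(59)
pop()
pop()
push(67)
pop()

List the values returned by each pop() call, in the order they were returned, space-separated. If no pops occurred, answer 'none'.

push(81): heap contents = [81]
pop() → 81: heap contents = []
push(44): heap contents = [44]
pop() → 44: heap contents = []
push(60): heap contents = [60]
push(84): heap contents = [60, 84]
pop() → 60: heap contents = [84]
push(35): heap contents = [35, 84]
pop() → 35: heap contents = [84]
push(59): heap contents = [59, 84]
pop() → 59: heap contents = [84]
pop() → 84: heap contents = []
push(67): heap contents = [67]
pop() → 67: heap contents = []

Answer: 81 44 60 35 59 84 67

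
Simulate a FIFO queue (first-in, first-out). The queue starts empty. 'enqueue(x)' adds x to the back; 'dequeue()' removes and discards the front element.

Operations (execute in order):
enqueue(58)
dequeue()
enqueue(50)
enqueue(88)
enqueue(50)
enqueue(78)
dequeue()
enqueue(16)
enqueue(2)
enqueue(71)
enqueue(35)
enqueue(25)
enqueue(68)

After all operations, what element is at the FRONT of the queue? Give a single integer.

enqueue(58): queue = [58]
dequeue(): queue = []
enqueue(50): queue = [50]
enqueue(88): queue = [50, 88]
enqueue(50): queue = [50, 88, 50]
enqueue(78): queue = [50, 88, 50, 78]
dequeue(): queue = [88, 50, 78]
enqueue(16): queue = [88, 50, 78, 16]
enqueue(2): queue = [88, 50, 78, 16, 2]
enqueue(71): queue = [88, 50, 78, 16, 2, 71]
enqueue(35): queue = [88, 50, 78, 16, 2, 71, 35]
enqueue(25): queue = [88, 50, 78, 16, 2, 71, 35, 25]
enqueue(68): queue = [88, 50, 78, 16, 2, 71, 35, 25, 68]

Answer: 88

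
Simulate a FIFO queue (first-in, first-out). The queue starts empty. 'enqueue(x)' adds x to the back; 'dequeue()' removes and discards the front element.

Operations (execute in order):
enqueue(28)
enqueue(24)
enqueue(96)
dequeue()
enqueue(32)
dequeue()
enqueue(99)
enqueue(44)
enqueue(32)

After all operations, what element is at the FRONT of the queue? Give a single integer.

Answer: 96

Derivation:
enqueue(28): queue = [28]
enqueue(24): queue = [28, 24]
enqueue(96): queue = [28, 24, 96]
dequeue(): queue = [24, 96]
enqueue(32): queue = [24, 96, 32]
dequeue(): queue = [96, 32]
enqueue(99): queue = [96, 32, 99]
enqueue(44): queue = [96, 32, 99, 44]
enqueue(32): queue = [96, 32, 99, 44, 32]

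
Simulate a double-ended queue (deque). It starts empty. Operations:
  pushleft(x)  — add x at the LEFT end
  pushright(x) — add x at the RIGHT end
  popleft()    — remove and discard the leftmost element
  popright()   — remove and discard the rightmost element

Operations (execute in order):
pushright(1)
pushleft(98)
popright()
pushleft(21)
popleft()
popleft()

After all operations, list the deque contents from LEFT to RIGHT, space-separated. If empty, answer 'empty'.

Answer: empty

Derivation:
pushright(1): [1]
pushleft(98): [98, 1]
popright(): [98]
pushleft(21): [21, 98]
popleft(): [98]
popleft(): []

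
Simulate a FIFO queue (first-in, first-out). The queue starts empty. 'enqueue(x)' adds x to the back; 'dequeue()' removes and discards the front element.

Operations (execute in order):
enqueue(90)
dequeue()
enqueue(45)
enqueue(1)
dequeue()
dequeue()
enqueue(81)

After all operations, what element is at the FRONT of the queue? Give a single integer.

Answer: 81

Derivation:
enqueue(90): queue = [90]
dequeue(): queue = []
enqueue(45): queue = [45]
enqueue(1): queue = [45, 1]
dequeue(): queue = [1]
dequeue(): queue = []
enqueue(81): queue = [81]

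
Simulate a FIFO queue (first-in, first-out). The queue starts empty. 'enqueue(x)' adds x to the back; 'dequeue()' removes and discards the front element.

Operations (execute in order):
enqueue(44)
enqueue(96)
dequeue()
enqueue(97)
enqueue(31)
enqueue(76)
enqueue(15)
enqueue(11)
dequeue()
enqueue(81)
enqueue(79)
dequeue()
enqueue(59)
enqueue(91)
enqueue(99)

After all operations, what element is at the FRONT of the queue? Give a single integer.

enqueue(44): queue = [44]
enqueue(96): queue = [44, 96]
dequeue(): queue = [96]
enqueue(97): queue = [96, 97]
enqueue(31): queue = [96, 97, 31]
enqueue(76): queue = [96, 97, 31, 76]
enqueue(15): queue = [96, 97, 31, 76, 15]
enqueue(11): queue = [96, 97, 31, 76, 15, 11]
dequeue(): queue = [97, 31, 76, 15, 11]
enqueue(81): queue = [97, 31, 76, 15, 11, 81]
enqueue(79): queue = [97, 31, 76, 15, 11, 81, 79]
dequeue(): queue = [31, 76, 15, 11, 81, 79]
enqueue(59): queue = [31, 76, 15, 11, 81, 79, 59]
enqueue(91): queue = [31, 76, 15, 11, 81, 79, 59, 91]
enqueue(99): queue = [31, 76, 15, 11, 81, 79, 59, 91, 99]

Answer: 31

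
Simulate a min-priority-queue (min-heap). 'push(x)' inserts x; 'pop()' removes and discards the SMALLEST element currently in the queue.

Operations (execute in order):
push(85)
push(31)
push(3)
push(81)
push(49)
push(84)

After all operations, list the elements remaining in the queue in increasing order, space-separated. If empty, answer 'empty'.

Answer: 3 31 49 81 84 85

Derivation:
push(85): heap contents = [85]
push(31): heap contents = [31, 85]
push(3): heap contents = [3, 31, 85]
push(81): heap contents = [3, 31, 81, 85]
push(49): heap contents = [3, 31, 49, 81, 85]
push(84): heap contents = [3, 31, 49, 81, 84, 85]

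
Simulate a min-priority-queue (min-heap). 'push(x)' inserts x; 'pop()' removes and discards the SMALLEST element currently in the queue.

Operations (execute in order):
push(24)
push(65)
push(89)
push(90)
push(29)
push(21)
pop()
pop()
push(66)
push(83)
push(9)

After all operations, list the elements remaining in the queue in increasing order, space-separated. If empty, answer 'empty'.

Answer: 9 29 65 66 83 89 90

Derivation:
push(24): heap contents = [24]
push(65): heap contents = [24, 65]
push(89): heap contents = [24, 65, 89]
push(90): heap contents = [24, 65, 89, 90]
push(29): heap contents = [24, 29, 65, 89, 90]
push(21): heap contents = [21, 24, 29, 65, 89, 90]
pop() → 21: heap contents = [24, 29, 65, 89, 90]
pop() → 24: heap contents = [29, 65, 89, 90]
push(66): heap contents = [29, 65, 66, 89, 90]
push(83): heap contents = [29, 65, 66, 83, 89, 90]
push(9): heap contents = [9, 29, 65, 66, 83, 89, 90]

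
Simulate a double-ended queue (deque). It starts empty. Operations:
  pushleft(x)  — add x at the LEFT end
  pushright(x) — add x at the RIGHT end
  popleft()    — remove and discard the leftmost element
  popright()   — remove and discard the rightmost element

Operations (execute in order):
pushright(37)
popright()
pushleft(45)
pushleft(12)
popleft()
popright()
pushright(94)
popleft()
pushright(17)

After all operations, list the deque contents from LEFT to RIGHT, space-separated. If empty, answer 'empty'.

Answer: 17

Derivation:
pushright(37): [37]
popright(): []
pushleft(45): [45]
pushleft(12): [12, 45]
popleft(): [45]
popright(): []
pushright(94): [94]
popleft(): []
pushright(17): [17]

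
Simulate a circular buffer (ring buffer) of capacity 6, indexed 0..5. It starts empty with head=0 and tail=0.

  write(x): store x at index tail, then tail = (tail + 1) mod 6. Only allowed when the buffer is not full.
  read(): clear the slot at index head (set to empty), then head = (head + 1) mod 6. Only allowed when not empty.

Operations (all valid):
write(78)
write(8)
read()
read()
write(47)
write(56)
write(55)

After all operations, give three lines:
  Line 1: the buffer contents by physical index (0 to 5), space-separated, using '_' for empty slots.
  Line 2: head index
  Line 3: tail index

Answer: _ _ 47 56 55 _
2
5

Derivation:
write(78): buf=[78 _ _ _ _ _], head=0, tail=1, size=1
write(8): buf=[78 8 _ _ _ _], head=0, tail=2, size=2
read(): buf=[_ 8 _ _ _ _], head=1, tail=2, size=1
read(): buf=[_ _ _ _ _ _], head=2, tail=2, size=0
write(47): buf=[_ _ 47 _ _ _], head=2, tail=3, size=1
write(56): buf=[_ _ 47 56 _ _], head=2, tail=4, size=2
write(55): buf=[_ _ 47 56 55 _], head=2, tail=5, size=3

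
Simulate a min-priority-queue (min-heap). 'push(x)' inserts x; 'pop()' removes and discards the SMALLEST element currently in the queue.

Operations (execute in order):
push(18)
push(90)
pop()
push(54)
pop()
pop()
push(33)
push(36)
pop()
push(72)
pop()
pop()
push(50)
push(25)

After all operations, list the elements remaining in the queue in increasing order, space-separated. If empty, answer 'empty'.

push(18): heap contents = [18]
push(90): heap contents = [18, 90]
pop() → 18: heap contents = [90]
push(54): heap contents = [54, 90]
pop() → 54: heap contents = [90]
pop() → 90: heap contents = []
push(33): heap contents = [33]
push(36): heap contents = [33, 36]
pop() → 33: heap contents = [36]
push(72): heap contents = [36, 72]
pop() → 36: heap contents = [72]
pop() → 72: heap contents = []
push(50): heap contents = [50]
push(25): heap contents = [25, 50]

Answer: 25 50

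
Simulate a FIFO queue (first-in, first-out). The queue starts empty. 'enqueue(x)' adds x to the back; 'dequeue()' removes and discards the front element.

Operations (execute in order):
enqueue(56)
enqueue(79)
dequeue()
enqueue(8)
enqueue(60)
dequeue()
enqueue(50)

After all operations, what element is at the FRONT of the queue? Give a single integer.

Answer: 8

Derivation:
enqueue(56): queue = [56]
enqueue(79): queue = [56, 79]
dequeue(): queue = [79]
enqueue(8): queue = [79, 8]
enqueue(60): queue = [79, 8, 60]
dequeue(): queue = [8, 60]
enqueue(50): queue = [8, 60, 50]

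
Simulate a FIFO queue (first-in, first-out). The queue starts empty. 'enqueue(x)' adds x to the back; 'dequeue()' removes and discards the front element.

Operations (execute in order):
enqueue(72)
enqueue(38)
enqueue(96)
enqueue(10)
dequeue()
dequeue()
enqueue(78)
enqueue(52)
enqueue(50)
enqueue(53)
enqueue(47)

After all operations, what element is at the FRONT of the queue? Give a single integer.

enqueue(72): queue = [72]
enqueue(38): queue = [72, 38]
enqueue(96): queue = [72, 38, 96]
enqueue(10): queue = [72, 38, 96, 10]
dequeue(): queue = [38, 96, 10]
dequeue(): queue = [96, 10]
enqueue(78): queue = [96, 10, 78]
enqueue(52): queue = [96, 10, 78, 52]
enqueue(50): queue = [96, 10, 78, 52, 50]
enqueue(53): queue = [96, 10, 78, 52, 50, 53]
enqueue(47): queue = [96, 10, 78, 52, 50, 53, 47]

Answer: 96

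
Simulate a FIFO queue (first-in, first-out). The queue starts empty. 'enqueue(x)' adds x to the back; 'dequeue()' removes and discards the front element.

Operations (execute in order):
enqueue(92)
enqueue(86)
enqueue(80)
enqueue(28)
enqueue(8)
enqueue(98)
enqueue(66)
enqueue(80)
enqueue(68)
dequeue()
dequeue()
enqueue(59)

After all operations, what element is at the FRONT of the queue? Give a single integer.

Answer: 80

Derivation:
enqueue(92): queue = [92]
enqueue(86): queue = [92, 86]
enqueue(80): queue = [92, 86, 80]
enqueue(28): queue = [92, 86, 80, 28]
enqueue(8): queue = [92, 86, 80, 28, 8]
enqueue(98): queue = [92, 86, 80, 28, 8, 98]
enqueue(66): queue = [92, 86, 80, 28, 8, 98, 66]
enqueue(80): queue = [92, 86, 80, 28, 8, 98, 66, 80]
enqueue(68): queue = [92, 86, 80, 28, 8, 98, 66, 80, 68]
dequeue(): queue = [86, 80, 28, 8, 98, 66, 80, 68]
dequeue(): queue = [80, 28, 8, 98, 66, 80, 68]
enqueue(59): queue = [80, 28, 8, 98, 66, 80, 68, 59]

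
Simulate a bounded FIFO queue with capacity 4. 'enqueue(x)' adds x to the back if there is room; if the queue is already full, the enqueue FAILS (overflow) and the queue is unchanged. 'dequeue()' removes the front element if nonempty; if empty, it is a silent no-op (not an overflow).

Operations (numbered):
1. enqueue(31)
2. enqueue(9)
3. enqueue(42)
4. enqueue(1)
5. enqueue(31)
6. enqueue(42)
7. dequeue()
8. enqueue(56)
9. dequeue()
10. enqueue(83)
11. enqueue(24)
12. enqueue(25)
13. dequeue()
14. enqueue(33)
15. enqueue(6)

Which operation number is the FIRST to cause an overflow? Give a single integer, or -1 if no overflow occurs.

1. enqueue(31): size=1
2. enqueue(9): size=2
3. enqueue(42): size=3
4. enqueue(1): size=4
5. enqueue(31): size=4=cap → OVERFLOW (fail)
6. enqueue(42): size=4=cap → OVERFLOW (fail)
7. dequeue(): size=3
8. enqueue(56): size=4
9. dequeue(): size=3
10. enqueue(83): size=4
11. enqueue(24): size=4=cap → OVERFLOW (fail)
12. enqueue(25): size=4=cap → OVERFLOW (fail)
13. dequeue(): size=3
14. enqueue(33): size=4
15. enqueue(6): size=4=cap → OVERFLOW (fail)

Answer: 5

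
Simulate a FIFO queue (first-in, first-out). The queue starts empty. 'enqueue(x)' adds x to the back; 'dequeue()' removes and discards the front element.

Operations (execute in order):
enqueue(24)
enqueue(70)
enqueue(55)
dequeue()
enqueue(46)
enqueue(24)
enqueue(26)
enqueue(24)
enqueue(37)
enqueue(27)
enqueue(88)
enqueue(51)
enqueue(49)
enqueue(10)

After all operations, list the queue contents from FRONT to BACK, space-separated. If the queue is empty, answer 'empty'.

Answer: 70 55 46 24 26 24 37 27 88 51 49 10

Derivation:
enqueue(24): [24]
enqueue(70): [24, 70]
enqueue(55): [24, 70, 55]
dequeue(): [70, 55]
enqueue(46): [70, 55, 46]
enqueue(24): [70, 55, 46, 24]
enqueue(26): [70, 55, 46, 24, 26]
enqueue(24): [70, 55, 46, 24, 26, 24]
enqueue(37): [70, 55, 46, 24, 26, 24, 37]
enqueue(27): [70, 55, 46, 24, 26, 24, 37, 27]
enqueue(88): [70, 55, 46, 24, 26, 24, 37, 27, 88]
enqueue(51): [70, 55, 46, 24, 26, 24, 37, 27, 88, 51]
enqueue(49): [70, 55, 46, 24, 26, 24, 37, 27, 88, 51, 49]
enqueue(10): [70, 55, 46, 24, 26, 24, 37, 27, 88, 51, 49, 10]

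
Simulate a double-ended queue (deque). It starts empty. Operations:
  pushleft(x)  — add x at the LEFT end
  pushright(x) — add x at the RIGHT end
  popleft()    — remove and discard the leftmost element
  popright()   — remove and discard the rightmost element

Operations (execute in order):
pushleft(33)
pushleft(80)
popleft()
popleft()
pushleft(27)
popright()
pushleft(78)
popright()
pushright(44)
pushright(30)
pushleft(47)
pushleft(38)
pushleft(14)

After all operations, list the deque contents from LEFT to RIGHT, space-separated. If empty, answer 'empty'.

Answer: 14 38 47 44 30

Derivation:
pushleft(33): [33]
pushleft(80): [80, 33]
popleft(): [33]
popleft(): []
pushleft(27): [27]
popright(): []
pushleft(78): [78]
popright(): []
pushright(44): [44]
pushright(30): [44, 30]
pushleft(47): [47, 44, 30]
pushleft(38): [38, 47, 44, 30]
pushleft(14): [14, 38, 47, 44, 30]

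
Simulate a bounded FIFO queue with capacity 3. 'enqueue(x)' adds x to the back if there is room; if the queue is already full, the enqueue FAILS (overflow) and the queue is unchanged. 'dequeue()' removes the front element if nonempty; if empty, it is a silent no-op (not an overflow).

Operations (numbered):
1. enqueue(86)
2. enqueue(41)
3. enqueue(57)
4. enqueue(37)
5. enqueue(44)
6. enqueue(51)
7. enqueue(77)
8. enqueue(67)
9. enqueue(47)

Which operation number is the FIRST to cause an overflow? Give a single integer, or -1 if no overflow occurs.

Answer: 4

Derivation:
1. enqueue(86): size=1
2. enqueue(41): size=2
3. enqueue(57): size=3
4. enqueue(37): size=3=cap → OVERFLOW (fail)
5. enqueue(44): size=3=cap → OVERFLOW (fail)
6. enqueue(51): size=3=cap → OVERFLOW (fail)
7. enqueue(77): size=3=cap → OVERFLOW (fail)
8. enqueue(67): size=3=cap → OVERFLOW (fail)
9. enqueue(47): size=3=cap → OVERFLOW (fail)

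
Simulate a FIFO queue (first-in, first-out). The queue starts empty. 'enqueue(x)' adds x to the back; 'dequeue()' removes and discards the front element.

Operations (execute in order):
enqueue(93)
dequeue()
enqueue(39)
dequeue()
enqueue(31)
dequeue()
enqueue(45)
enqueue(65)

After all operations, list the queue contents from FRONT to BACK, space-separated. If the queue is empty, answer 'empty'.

Answer: 45 65

Derivation:
enqueue(93): [93]
dequeue(): []
enqueue(39): [39]
dequeue(): []
enqueue(31): [31]
dequeue(): []
enqueue(45): [45]
enqueue(65): [45, 65]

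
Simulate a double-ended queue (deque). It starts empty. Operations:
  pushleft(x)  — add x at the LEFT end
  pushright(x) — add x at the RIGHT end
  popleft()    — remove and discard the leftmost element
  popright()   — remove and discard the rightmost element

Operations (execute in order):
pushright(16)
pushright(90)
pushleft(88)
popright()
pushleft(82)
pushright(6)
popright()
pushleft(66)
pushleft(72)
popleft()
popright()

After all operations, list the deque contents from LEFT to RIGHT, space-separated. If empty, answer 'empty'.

Answer: 66 82 88

Derivation:
pushright(16): [16]
pushright(90): [16, 90]
pushleft(88): [88, 16, 90]
popright(): [88, 16]
pushleft(82): [82, 88, 16]
pushright(6): [82, 88, 16, 6]
popright(): [82, 88, 16]
pushleft(66): [66, 82, 88, 16]
pushleft(72): [72, 66, 82, 88, 16]
popleft(): [66, 82, 88, 16]
popright(): [66, 82, 88]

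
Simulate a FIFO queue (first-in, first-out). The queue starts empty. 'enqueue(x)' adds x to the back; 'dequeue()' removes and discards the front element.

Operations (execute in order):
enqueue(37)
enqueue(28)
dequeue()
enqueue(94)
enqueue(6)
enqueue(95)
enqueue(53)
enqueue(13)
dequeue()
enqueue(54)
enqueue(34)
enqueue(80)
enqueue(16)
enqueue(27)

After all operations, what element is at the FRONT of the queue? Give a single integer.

enqueue(37): queue = [37]
enqueue(28): queue = [37, 28]
dequeue(): queue = [28]
enqueue(94): queue = [28, 94]
enqueue(6): queue = [28, 94, 6]
enqueue(95): queue = [28, 94, 6, 95]
enqueue(53): queue = [28, 94, 6, 95, 53]
enqueue(13): queue = [28, 94, 6, 95, 53, 13]
dequeue(): queue = [94, 6, 95, 53, 13]
enqueue(54): queue = [94, 6, 95, 53, 13, 54]
enqueue(34): queue = [94, 6, 95, 53, 13, 54, 34]
enqueue(80): queue = [94, 6, 95, 53, 13, 54, 34, 80]
enqueue(16): queue = [94, 6, 95, 53, 13, 54, 34, 80, 16]
enqueue(27): queue = [94, 6, 95, 53, 13, 54, 34, 80, 16, 27]

Answer: 94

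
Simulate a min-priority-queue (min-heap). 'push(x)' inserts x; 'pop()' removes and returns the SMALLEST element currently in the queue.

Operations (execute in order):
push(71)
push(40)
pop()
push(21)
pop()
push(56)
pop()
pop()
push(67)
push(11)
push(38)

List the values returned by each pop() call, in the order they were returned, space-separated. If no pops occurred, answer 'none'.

Answer: 40 21 56 71

Derivation:
push(71): heap contents = [71]
push(40): heap contents = [40, 71]
pop() → 40: heap contents = [71]
push(21): heap contents = [21, 71]
pop() → 21: heap contents = [71]
push(56): heap contents = [56, 71]
pop() → 56: heap contents = [71]
pop() → 71: heap contents = []
push(67): heap contents = [67]
push(11): heap contents = [11, 67]
push(38): heap contents = [11, 38, 67]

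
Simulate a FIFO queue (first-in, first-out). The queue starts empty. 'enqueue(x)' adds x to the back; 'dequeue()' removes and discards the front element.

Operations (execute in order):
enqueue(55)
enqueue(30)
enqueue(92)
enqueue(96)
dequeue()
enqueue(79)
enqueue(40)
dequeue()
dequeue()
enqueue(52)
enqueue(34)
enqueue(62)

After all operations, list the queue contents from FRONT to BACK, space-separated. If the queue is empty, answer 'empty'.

enqueue(55): [55]
enqueue(30): [55, 30]
enqueue(92): [55, 30, 92]
enqueue(96): [55, 30, 92, 96]
dequeue(): [30, 92, 96]
enqueue(79): [30, 92, 96, 79]
enqueue(40): [30, 92, 96, 79, 40]
dequeue(): [92, 96, 79, 40]
dequeue(): [96, 79, 40]
enqueue(52): [96, 79, 40, 52]
enqueue(34): [96, 79, 40, 52, 34]
enqueue(62): [96, 79, 40, 52, 34, 62]

Answer: 96 79 40 52 34 62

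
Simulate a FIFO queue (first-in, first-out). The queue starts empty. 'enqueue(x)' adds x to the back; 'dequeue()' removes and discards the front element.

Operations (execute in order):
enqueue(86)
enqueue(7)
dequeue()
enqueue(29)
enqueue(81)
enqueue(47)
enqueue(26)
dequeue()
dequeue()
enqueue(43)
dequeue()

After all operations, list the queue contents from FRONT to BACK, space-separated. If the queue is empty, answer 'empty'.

Answer: 47 26 43

Derivation:
enqueue(86): [86]
enqueue(7): [86, 7]
dequeue(): [7]
enqueue(29): [7, 29]
enqueue(81): [7, 29, 81]
enqueue(47): [7, 29, 81, 47]
enqueue(26): [7, 29, 81, 47, 26]
dequeue(): [29, 81, 47, 26]
dequeue(): [81, 47, 26]
enqueue(43): [81, 47, 26, 43]
dequeue(): [47, 26, 43]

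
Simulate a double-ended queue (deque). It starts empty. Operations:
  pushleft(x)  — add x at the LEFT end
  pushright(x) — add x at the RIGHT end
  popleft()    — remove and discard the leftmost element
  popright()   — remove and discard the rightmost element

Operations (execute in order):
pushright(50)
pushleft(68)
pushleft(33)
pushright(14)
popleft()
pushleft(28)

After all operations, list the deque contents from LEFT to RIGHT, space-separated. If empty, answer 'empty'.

pushright(50): [50]
pushleft(68): [68, 50]
pushleft(33): [33, 68, 50]
pushright(14): [33, 68, 50, 14]
popleft(): [68, 50, 14]
pushleft(28): [28, 68, 50, 14]

Answer: 28 68 50 14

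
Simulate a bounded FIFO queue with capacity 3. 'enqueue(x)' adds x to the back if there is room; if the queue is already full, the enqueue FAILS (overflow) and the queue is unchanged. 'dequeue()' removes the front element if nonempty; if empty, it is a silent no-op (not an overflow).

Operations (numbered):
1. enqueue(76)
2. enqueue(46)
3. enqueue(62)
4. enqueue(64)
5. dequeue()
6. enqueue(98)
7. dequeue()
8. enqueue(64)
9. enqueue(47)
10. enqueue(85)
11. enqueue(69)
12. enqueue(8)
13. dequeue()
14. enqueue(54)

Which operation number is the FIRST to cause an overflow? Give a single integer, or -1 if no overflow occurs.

Answer: 4

Derivation:
1. enqueue(76): size=1
2. enqueue(46): size=2
3. enqueue(62): size=3
4. enqueue(64): size=3=cap → OVERFLOW (fail)
5. dequeue(): size=2
6. enqueue(98): size=3
7. dequeue(): size=2
8. enqueue(64): size=3
9. enqueue(47): size=3=cap → OVERFLOW (fail)
10. enqueue(85): size=3=cap → OVERFLOW (fail)
11. enqueue(69): size=3=cap → OVERFLOW (fail)
12. enqueue(8): size=3=cap → OVERFLOW (fail)
13. dequeue(): size=2
14. enqueue(54): size=3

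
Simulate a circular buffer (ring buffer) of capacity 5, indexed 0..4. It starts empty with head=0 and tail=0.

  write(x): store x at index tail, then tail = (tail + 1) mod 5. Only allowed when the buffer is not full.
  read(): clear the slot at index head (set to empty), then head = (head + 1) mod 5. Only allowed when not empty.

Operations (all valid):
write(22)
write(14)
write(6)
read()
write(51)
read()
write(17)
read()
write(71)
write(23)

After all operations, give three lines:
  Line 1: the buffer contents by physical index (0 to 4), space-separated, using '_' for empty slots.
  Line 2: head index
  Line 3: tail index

Answer: 71 23 _ 51 17
3
2

Derivation:
write(22): buf=[22 _ _ _ _], head=0, tail=1, size=1
write(14): buf=[22 14 _ _ _], head=0, tail=2, size=2
write(6): buf=[22 14 6 _ _], head=0, tail=3, size=3
read(): buf=[_ 14 6 _ _], head=1, tail=3, size=2
write(51): buf=[_ 14 6 51 _], head=1, tail=4, size=3
read(): buf=[_ _ 6 51 _], head=2, tail=4, size=2
write(17): buf=[_ _ 6 51 17], head=2, tail=0, size=3
read(): buf=[_ _ _ 51 17], head=3, tail=0, size=2
write(71): buf=[71 _ _ 51 17], head=3, tail=1, size=3
write(23): buf=[71 23 _ 51 17], head=3, tail=2, size=4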